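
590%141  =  26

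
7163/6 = 7163/6 = 1193.83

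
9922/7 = 9922/7 = 1417.43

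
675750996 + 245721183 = 921472179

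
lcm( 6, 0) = 0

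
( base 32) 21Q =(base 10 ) 2106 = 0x83a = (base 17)74F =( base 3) 2220000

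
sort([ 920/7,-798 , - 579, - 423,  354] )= [ - 798, - 579, -423, 920/7,354] 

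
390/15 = 26 = 26.00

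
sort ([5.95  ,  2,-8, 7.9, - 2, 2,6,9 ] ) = [ - 8, -2 , 2,  2,5.95, 6, 7.9,  9] 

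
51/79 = 51/79=0.65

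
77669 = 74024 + 3645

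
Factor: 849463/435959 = 281^1*547^( - 1 )*797^( - 1 )* 3023^1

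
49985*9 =449865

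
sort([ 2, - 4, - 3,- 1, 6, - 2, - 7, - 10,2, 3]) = [ - 10, - 7, -4, - 3,-2, - 1,2,2,3 , 6] 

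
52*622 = 32344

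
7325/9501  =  7325/9501 = 0.77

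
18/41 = 18/41= 0.44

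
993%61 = 17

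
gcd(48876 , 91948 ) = 4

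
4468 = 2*2234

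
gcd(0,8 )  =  8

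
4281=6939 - 2658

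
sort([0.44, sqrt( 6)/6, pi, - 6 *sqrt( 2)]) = [ - 6*sqrt( 2 ),sqrt(6)/6,  0.44,pi ]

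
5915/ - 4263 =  - 845/609=- 1.39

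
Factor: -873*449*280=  - 2^3*3^2*5^1*  7^1*97^1  *  449^1 = -109753560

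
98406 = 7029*14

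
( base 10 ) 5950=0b1011100111110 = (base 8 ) 13476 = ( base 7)23230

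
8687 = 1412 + 7275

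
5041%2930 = 2111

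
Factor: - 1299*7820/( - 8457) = 2^2*5^1*17^1*23^1*433^1*2819^( - 1)  =  3386060/2819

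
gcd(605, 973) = 1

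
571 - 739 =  - 168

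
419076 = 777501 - 358425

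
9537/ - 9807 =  - 1 + 90/3269  =  - 0.97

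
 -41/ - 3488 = 41/3488 = 0.01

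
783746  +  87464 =871210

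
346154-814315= - 468161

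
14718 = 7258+7460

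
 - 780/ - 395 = 156/79 = 1.97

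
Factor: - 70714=  -  2^1  *7^1*5051^1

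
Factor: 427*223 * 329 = 31327709 = 7^2*47^1*61^1*223^1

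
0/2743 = 0 = 0.00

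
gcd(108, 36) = 36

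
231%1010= 231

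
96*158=15168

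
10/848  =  5/424 = 0.01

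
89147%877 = 570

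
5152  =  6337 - 1185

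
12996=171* 76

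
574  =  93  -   - 481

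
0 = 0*3475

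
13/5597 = 13/5597 = 0.00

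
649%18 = 1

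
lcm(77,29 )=2233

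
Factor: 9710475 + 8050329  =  17760804 = 2^2*3^1*1480067^1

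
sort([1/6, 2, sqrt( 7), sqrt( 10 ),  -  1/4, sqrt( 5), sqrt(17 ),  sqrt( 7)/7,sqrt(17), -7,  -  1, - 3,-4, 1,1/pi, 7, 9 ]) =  [-7, - 4,-3,  -  1, - 1/4,1/6,  1/pi, sqrt( 7)/7, 1, 2, sqrt( 5), sqrt( 7 ), sqrt( 10), sqrt( 17),sqrt(17), 7, 9]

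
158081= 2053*77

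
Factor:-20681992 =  - 2^3*457^1*5657^1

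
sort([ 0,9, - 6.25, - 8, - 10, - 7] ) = [ - 10, - 8, - 7, - 6.25,  0,9]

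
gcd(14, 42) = 14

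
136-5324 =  - 5188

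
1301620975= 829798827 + 471822148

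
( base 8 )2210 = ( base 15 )525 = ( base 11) 965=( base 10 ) 1160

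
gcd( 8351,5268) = 1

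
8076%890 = 66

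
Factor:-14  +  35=3^1*7^1 = 21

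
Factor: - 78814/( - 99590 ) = 39407/49795 = 5^( - 1)* 23^ (-1 )*157^1* 251^1*433^(-1)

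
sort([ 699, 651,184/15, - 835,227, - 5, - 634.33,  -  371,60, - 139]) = [ - 835, - 634.33, - 371  ,-139, - 5, 184/15,60, 227,651,699] 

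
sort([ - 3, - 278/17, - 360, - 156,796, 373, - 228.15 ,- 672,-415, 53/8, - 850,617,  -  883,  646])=[-883,- 850, - 672, - 415 , - 360,-228.15, - 156,-278/17, - 3,53/8 , 373, 617,646,  796] 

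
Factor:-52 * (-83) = 4316 = 2^2 * 13^1 * 83^1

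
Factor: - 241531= - 41^1*43^1*137^1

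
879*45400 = 39906600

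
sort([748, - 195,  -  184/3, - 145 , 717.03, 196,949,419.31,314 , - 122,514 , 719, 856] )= [ -195, - 145, - 122, - 184/3,196, 314 , 419.31, 514,717.03, 719,748 , 856, 949] 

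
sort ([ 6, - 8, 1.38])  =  [ - 8,1.38, 6]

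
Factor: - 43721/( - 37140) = 2^ ( - 2 )*3^( - 1)*5^ ( - 1 )*619^(-1)*43721^1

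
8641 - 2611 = 6030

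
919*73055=67137545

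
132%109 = 23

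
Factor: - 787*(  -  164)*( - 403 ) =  - 2^2 *13^1*31^1*41^1 * 787^1 = - 52014404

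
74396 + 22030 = 96426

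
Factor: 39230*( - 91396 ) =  - 2^3*5^1* 73^1*313^1*3923^1 = - 3585465080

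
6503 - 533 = 5970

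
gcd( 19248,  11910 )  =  6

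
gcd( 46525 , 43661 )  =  1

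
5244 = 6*874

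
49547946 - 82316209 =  - 32768263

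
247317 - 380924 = -133607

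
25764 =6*4294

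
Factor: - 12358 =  - 2^1*37^1*167^1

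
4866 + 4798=9664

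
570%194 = 182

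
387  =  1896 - 1509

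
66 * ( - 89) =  - 5874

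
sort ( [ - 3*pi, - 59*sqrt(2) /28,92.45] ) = [ -3*pi, - 59 * sqrt( 2)/28 , 92.45 ] 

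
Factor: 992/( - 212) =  - 2^3*31^1*53^( - 1) = -248/53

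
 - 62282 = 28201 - 90483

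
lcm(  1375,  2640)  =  66000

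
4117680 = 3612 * 1140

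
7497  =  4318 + 3179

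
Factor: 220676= 2^2 * 43^1* 1283^1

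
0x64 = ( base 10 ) 100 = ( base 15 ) 6a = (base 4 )1210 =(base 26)3m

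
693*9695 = 6718635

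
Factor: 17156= 2^2*4289^1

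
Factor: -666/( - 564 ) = 2^( - 1 )*3^1*37^1*47^ (-1)= 111/94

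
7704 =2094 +5610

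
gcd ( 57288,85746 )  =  186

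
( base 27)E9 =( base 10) 387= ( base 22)HD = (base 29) da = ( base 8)603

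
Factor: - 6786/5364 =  - 2^(-1 ) * 13^1*29^1* 149^(-1 ) = - 377/298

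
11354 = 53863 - 42509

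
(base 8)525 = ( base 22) fb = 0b101010101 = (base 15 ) 17b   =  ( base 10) 341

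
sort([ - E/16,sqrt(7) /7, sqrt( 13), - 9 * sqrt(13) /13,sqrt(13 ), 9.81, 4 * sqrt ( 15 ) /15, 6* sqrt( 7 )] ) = [  -  9*sqrt( 13)/13,-E/16, sqrt ( 7)/7, 4*sqrt( 15) /15,sqrt( 13), sqrt( 13 ), 9.81, 6*sqrt(7) ] 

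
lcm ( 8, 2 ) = 8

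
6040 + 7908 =13948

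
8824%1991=860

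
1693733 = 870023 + 823710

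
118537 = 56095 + 62442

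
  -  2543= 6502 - 9045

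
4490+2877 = 7367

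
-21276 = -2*10638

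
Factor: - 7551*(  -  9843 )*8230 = 2^1*3^3*5^1*17^1*193^1*823^1*839^1 =611690577390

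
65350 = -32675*(-2)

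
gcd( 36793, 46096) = 1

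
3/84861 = 1/28287 = 0.00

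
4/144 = 1/36 = 0.03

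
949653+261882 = 1211535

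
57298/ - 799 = -72 +230/799 = - 71.71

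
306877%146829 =13219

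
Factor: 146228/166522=2^1*263^1*599^( - 1 )=526/599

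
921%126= 39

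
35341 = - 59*(-599)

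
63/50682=21/16894 =0.00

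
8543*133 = 1136219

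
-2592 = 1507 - 4099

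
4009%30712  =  4009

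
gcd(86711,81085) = 1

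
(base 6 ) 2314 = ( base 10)550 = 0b1000100110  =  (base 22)130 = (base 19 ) 19I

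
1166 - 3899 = - 2733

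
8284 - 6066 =2218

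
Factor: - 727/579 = - 3^( - 1)*193^( - 1)*727^1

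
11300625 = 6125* 1845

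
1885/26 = 72+ 1/2 =72.50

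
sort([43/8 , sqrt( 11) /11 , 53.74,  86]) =[sqrt(11 ) /11,43/8, 53.74,86 ]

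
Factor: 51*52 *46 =2^3  *  3^1*13^1*17^1  *  23^1 = 121992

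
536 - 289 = 247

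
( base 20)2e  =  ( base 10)54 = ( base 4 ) 312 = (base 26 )22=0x36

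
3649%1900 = 1749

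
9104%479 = 3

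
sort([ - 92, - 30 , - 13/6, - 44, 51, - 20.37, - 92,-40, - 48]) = [-92, -92, - 48,-44, - 40,  -  30, - 20.37, -13/6, 51]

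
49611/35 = 1417 + 16/35  =  1417.46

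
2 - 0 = 2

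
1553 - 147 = 1406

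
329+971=1300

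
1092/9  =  121  +  1/3 =121.33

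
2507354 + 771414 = 3278768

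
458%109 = 22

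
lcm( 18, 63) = 126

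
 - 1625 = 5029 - 6654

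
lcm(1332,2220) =6660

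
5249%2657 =2592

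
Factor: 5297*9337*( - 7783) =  - 43^1*181^1*5297^1*9337^1 = - 384932306687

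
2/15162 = 1/7581  =  0.00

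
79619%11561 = 10253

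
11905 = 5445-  -6460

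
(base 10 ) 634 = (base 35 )I4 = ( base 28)MI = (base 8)1172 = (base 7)1564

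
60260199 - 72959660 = -12699461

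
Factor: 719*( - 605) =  - 5^1*11^2*719^1 = - 434995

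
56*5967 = 334152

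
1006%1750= 1006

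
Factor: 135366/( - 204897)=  - 2^1*293^1*887^( - 1) = - 586/887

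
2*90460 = 180920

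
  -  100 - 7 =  - 107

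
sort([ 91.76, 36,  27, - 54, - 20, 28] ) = [-54, - 20,27 , 28, 36, 91.76]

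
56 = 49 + 7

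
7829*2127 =16652283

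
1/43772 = 1/43772 = 0.00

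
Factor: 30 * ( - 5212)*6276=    - 981315360 =- 2^5 * 3^2*5^1 * 523^1*1303^1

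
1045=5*209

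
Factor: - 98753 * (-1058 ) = 104480674 = 2^1 * 17^1 *23^2*37^1*157^1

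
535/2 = 267+1/2=267.50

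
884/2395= 884/2395 = 0.37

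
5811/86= 67 + 49/86 =67.57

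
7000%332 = 28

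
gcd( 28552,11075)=1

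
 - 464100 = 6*(- 77350)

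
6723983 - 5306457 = 1417526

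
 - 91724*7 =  - 642068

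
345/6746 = 345/6746 = 0.05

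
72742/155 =72742/155 = 469.30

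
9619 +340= 9959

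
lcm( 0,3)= 0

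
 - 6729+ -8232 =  - 14961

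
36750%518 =490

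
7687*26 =199862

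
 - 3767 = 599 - 4366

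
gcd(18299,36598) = 18299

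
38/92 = 19/46 = 0.41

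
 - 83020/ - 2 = 41510/1 = 41510.00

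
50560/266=190 + 10/133  =  190.08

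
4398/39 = 112 + 10/13 = 112.77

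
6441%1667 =1440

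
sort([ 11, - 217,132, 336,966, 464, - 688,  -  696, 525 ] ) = [ - 696, - 688, - 217, 11, 132,336,  464, 525, 966 ]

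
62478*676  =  42235128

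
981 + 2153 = 3134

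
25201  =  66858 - 41657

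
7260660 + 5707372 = 12968032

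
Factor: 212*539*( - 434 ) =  - 49592312=- 2^3 * 7^3*11^1*31^1 *53^1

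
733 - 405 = 328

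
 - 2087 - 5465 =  - 7552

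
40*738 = 29520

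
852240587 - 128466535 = 723774052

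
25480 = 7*3640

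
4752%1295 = 867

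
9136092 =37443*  244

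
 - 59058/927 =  - 64+30/103 = - 63.71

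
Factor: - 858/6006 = -7^( - 1)=-  1/7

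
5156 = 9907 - 4751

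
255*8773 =2237115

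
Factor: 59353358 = 2^1*17^1*1745687^1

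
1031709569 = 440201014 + 591508555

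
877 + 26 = 903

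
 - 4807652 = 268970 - 5076622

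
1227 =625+602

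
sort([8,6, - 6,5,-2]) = [-6, - 2, 5,6, 8] 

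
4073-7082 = -3009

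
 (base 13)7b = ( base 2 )1100110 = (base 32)36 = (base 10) 102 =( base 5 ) 402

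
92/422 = 46/211 =0.22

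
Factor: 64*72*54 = 248832  =  2^10*3^5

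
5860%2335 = 1190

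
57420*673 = 38643660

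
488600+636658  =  1125258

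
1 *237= 237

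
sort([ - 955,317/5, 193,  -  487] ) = [- 955,-487,317/5,193]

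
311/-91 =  - 4+ 53/91= -3.42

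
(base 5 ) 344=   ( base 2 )1100011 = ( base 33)30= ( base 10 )99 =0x63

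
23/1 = 23=23.00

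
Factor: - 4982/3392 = -2^ ( - 5 )*47^1 = - 47/32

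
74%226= 74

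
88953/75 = 1186 + 1/25 = 1186.04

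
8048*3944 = 31741312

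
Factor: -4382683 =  - 29^1*79^1*1913^1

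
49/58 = 49/58 = 0.84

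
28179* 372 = 10482588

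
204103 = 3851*53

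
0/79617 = 0 = 0.00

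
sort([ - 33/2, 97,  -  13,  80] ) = [ - 33/2, - 13, 80, 97 ] 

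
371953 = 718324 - 346371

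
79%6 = 1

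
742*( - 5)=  - 3710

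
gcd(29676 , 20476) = 4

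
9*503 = 4527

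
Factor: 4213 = 11^1 * 383^1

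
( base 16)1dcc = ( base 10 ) 7628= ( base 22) fgg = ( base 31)7t2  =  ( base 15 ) 23D8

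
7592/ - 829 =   -  10+698/829 = - 9.16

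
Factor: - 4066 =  - 2^1 * 19^1*107^1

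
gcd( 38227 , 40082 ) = 7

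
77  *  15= 1155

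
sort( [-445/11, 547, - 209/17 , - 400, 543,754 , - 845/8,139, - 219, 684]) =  [-400, - 219, - 845/8 ,  -  445/11 , - 209/17, 139, 543,547, 684,754] 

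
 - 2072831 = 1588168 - 3660999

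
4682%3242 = 1440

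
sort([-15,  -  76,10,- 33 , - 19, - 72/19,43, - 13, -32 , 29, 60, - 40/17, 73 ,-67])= [ - 76,-67,- 33 , - 32, - 19,  -  15,-13,-72/19, - 40/17, 10,29,43,60,73 ]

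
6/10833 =2/3611 = 0.00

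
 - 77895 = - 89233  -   - 11338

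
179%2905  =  179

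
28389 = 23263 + 5126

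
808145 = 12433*65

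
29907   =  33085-3178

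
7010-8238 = -1228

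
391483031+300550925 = 692033956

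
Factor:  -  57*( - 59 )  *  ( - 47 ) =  - 158061 = - 3^1*19^1*47^1*59^1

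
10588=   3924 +6664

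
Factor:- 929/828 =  - 2^(  -  2)*3^( - 2)*23^( -1)  *929^1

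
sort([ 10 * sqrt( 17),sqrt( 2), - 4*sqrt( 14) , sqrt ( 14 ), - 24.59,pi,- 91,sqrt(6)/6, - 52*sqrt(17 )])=[  -  52*sqrt ( 17), - 91, - 24.59,-4*sqrt( 14 ) , sqrt( 6 ) /6,sqrt (2 ),pi,sqrt ( 14),  10*sqrt(17)] 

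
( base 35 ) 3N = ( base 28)4g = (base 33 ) 3T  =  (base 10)128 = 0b10000000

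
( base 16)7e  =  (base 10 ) 126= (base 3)11200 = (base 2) 1111110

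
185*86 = 15910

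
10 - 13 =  - 3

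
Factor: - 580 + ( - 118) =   -  2^1*349^1 = -698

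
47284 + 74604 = 121888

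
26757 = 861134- 834377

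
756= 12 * 63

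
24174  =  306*79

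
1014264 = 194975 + 819289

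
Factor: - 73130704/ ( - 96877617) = 2^4*3^( - 1)*61^1*74929^1*32292539^( - 1)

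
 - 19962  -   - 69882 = 49920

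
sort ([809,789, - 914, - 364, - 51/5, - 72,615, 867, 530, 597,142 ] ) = [ - 914, - 364, -72, - 51/5, 142,530,597,615, 789,809,867]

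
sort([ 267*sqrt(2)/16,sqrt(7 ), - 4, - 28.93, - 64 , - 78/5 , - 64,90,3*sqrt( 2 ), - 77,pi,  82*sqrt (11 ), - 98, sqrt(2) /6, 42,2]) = [ - 98,-77,-64,-64, - 28.93, - 78/5,-4, sqrt( 2)/6,2,sqrt(7), pi, 3*sqrt(2),267*sqrt(2)/16,42, 90,82*sqrt( 11) ]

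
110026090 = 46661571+63364519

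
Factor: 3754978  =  2^1*29^1 *101^1*641^1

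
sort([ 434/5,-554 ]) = [ - 554, 434/5 ]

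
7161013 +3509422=10670435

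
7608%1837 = 260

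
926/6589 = 926/6589= 0.14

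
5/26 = 5/26 = 0.19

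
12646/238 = 53 + 16/119 = 53.13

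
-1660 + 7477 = 5817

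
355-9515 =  - 9160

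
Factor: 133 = 7^1 *19^1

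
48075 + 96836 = 144911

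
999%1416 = 999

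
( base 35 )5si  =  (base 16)1bd3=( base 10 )7123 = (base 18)13HD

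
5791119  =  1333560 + 4457559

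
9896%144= 104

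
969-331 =638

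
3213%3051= 162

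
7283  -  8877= - 1594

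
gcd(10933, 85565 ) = 1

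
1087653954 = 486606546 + 601047408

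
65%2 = 1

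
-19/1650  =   - 19/1650 = - 0.01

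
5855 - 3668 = 2187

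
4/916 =1/229 = 0.00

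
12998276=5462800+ 7535476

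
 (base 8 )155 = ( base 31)3g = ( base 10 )109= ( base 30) 3j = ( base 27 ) 41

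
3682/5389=3682/5389 = 0.68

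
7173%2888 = 1397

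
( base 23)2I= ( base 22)2K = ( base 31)22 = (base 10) 64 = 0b1000000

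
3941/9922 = 3941/9922 = 0.40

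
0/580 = 0 = 0.00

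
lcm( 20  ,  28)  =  140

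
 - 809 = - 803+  - 6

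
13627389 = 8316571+5310818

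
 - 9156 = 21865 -31021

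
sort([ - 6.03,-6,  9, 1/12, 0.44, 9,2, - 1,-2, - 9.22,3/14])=[ - 9.22,- 6.03, - 6,-2, - 1,  1/12,3/14,0.44,2, 9, 9 ] 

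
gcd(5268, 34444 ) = 4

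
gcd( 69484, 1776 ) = 4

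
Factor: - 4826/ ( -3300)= 2413/1650 = 2^(-1)*3^( - 1 )*5^(-2)*11^ ( - 1)*19^1*127^1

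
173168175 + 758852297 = 932020472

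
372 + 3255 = 3627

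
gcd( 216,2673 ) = 27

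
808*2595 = 2096760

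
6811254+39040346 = 45851600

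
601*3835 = 2304835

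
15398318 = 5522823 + 9875495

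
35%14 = 7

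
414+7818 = 8232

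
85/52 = 85/52= 1.63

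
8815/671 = 8815/671 = 13.14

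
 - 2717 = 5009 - 7726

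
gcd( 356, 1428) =4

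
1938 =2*969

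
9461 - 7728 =1733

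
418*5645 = 2359610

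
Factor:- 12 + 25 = 13^1   =  13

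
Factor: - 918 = -2^1*3^3*17^1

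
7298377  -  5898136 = 1400241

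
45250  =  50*905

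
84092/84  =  1001+2/21 = 1001.10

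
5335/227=5335/227  =  23.50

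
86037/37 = 2325+ 12/37 = 2325.32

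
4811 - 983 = 3828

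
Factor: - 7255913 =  - 7^1*79^1*13121^1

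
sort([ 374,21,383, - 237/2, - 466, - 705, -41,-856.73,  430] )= [ - 856.73, - 705,- 466,  -  237/2,-41,21,374 , 383  ,  430 ]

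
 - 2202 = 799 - 3001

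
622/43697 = 622/43697  =  0.01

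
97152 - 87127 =10025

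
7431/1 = 7431  =  7431.00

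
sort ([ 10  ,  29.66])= [ 10,29.66]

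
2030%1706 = 324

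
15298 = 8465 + 6833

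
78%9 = 6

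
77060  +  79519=156579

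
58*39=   2262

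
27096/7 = 27096/7 = 3870.86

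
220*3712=816640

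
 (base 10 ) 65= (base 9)72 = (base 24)2H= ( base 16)41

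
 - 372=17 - 389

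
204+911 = 1115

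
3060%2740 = 320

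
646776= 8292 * 78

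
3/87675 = 1/29225 = 0.00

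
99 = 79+20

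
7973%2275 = 1148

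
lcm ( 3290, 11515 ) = 23030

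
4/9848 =1/2462 = 0.00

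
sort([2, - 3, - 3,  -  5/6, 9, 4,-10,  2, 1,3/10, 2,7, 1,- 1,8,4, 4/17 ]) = [ - 10, - 3, - 3, - 1,-5/6, 4/17, 3/10, 1, 1,2, 2, 2, 4, 4, 7,  8,9] 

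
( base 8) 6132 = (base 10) 3162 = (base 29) 3M1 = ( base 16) c5a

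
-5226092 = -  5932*881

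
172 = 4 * 43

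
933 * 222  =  207126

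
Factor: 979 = 11^1 * 89^1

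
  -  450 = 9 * ( - 50)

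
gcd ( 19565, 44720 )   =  2795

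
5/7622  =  5/7622=0.00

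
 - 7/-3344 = 7/3344 = 0.00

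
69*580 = 40020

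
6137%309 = 266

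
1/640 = 1/640 = 0.00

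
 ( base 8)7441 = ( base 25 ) 64n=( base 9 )5273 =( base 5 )110443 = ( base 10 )3873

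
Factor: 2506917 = 3^1 * 7^1*19^1*61^1*103^1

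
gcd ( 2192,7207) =1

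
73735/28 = 2633 + 11/28 = 2633.39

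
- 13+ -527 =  - 540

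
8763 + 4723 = 13486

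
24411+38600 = 63011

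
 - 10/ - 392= 5/196 = 0.03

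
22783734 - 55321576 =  - 32537842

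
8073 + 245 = 8318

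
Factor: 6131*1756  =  10766036 = 2^2 * 439^1*6131^1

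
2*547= 1094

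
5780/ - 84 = -1445/21=- 68.81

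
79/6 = 79/6=13.17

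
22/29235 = 22/29235 = 0.00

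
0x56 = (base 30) 2q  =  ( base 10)86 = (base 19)4A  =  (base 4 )1112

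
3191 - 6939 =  - 3748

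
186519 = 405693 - 219174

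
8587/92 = 8587/92 = 93.34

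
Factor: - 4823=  - 7^1*13^1*53^1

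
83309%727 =431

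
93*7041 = 654813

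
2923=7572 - 4649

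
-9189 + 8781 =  - 408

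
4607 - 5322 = -715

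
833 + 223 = 1056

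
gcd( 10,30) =10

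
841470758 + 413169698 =1254640456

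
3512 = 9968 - 6456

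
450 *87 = 39150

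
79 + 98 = 177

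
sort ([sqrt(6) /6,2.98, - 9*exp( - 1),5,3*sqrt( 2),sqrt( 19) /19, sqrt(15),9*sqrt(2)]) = [ - 9*exp(- 1), sqrt(19)/19, sqrt( 6 ) /6,2.98,sqrt( 15 ) , 3*sqrt( 2),5,9*sqrt (2 )]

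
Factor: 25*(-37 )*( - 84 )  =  2^2 * 3^1*5^2*7^1*37^1 = 77700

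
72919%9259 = 8106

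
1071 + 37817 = 38888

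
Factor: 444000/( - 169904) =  - 2^1*3^1*5^3*7^( - 1)*41^( - 1)  =  - 750/287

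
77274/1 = 77274 = 77274.00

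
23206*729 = 16917174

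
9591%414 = 69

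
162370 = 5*32474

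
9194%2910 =464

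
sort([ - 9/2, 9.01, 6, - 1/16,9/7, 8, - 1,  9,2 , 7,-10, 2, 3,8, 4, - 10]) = [ - 10, - 10, - 9/2,-1 , - 1/16, 9/7, 2,2,3,4, 6, 7,8, 8, 9, 9.01]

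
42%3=0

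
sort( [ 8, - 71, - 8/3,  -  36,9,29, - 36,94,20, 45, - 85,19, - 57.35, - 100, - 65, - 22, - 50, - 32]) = [ - 100, - 85, - 71, - 65, -57.35, - 50, - 36, - 36, - 32,-22, - 8/3, 8, 9, 19,20, 29,45,94 ]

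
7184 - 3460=3724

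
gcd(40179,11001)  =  3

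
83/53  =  83/53 = 1.57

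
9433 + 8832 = 18265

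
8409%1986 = 465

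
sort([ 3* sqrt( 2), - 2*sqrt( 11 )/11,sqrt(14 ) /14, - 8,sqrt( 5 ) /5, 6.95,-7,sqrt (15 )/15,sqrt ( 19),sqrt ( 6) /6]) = [  -  8, - 7,-2*sqrt ( 11)/11, sqrt ( 15)/15,sqrt ( 14 ) /14, sqrt(6) /6, sqrt(5)/5,3*sqrt( 2 ),sqrt( 19 ),6.95]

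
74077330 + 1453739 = 75531069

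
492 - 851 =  - 359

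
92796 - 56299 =36497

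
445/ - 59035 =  - 1 + 11718/11807= -0.01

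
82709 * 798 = 66001782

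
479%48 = 47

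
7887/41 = 7887/41= 192.37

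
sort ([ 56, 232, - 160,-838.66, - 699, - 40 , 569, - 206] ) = [ - 838.66, - 699, - 206,  -  160, - 40, 56, 232, 569 ] 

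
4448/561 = 7 + 521/561 =7.93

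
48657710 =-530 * (-91807 )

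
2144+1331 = 3475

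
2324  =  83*28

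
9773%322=113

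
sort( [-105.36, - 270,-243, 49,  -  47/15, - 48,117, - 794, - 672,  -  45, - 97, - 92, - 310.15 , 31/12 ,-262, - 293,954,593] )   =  [ -794,-672,  -  310.15, - 293, - 270, - 262 ,  -  243,  -  105.36,  -  97, - 92, - 48,-45, -47/15,31/12  ,  49, 117,593, 954] 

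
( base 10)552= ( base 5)4202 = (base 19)1A1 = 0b1000101000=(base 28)JK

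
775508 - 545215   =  230293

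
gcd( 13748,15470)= 14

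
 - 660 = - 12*55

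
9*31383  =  282447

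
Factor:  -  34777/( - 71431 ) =61^( - 1)*83^1*419^1 * 1171^( - 1)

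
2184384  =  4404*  496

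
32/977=32/977 =0.03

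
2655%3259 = 2655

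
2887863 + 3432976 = 6320839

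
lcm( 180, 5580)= 5580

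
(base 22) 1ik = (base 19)297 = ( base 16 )384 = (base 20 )250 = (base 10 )900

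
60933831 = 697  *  87423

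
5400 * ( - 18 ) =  - 97200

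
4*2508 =10032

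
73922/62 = 36961/31= 1192.29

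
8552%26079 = 8552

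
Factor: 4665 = 3^1*5^1*311^1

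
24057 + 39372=63429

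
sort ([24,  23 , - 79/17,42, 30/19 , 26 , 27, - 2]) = [ - 79/17, - 2, 30/19, 23, 24, 26,27,  42]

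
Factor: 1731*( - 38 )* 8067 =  - 2^1*3^2*19^1*577^1*2689^1  =  - 530631126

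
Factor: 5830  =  2^1 *5^1*11^1*53^1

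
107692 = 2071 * 52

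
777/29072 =777/29072  =  0.03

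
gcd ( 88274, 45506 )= 2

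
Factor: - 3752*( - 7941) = 2^3*3^1*7^1*67^1 * 2647^1 = 29794632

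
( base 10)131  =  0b10000011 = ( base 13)a1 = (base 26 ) 51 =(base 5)1011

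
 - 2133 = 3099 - 5232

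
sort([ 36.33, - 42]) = [ - 42, 36.33 ]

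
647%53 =11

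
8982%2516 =1434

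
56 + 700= 756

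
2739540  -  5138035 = -2398495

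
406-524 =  - 118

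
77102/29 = 2658+ 20/29 = 2658.69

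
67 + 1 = 68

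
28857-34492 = -5635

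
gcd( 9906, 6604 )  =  3302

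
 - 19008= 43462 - 62470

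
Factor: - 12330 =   -  2^1 * 3^2*5^1*137^1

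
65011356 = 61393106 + 3618250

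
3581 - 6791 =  - 3210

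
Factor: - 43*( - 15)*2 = 2^1*3^1* 5^1*43^1 = 1290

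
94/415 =94/415  =  0.23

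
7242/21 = 344 + 6/7 = 344.86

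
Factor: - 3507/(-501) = 7^1 = 7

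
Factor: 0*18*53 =0 = 0^1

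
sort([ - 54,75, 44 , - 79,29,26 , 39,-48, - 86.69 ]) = [ - 86.69, - 79, - 54, - 48,  26, 29, 39,44 , 75]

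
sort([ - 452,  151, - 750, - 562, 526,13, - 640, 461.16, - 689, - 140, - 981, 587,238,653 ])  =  [-981, - 750, - 689, - 640, - 562 , - 452, - 140 , 13,151, 238, 461.16 , 526, 587, 653]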